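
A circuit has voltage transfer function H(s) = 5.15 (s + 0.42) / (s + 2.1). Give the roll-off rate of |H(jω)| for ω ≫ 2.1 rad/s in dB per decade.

With 1 zero and 1 pole, the high-frequency asymptotic slope is 20 × (1 − 1) = 0 dB/decade.

0 dB/decade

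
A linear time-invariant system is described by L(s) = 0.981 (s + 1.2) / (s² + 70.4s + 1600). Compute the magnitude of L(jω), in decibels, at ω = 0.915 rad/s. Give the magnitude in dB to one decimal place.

|j0.915 + 1.2| = √(0.915² + 1.2²) = 1.509
|(j0.915)² + 70.4(j0.915) + 1600| = |1599.2 + j64.416| = 1600
|L(j0.915)| = 0.981 × 1.509 / 1600 = 0.00092497
20 log₁₀(0.00092497) = -60.68 dB

-60.7 dB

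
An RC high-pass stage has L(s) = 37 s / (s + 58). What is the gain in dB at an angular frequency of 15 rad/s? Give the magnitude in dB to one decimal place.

|j15| = 15
|j15 + 58| = √(15² + 58²) = 59.91
|L(j15)| = 37 × 15 / 59.91 = 9.2642
20 log₁₀(9.2642) = 19.34 dB

19.3 dB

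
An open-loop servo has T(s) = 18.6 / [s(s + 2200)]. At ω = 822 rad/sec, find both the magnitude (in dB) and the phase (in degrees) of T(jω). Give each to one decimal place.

|T| = -100.3 dB, ∠T = -110.5 deg

|j822 + 2200| = √(822² + 2200²) = 2349
|j822| = 822
|T(j822)| = 18.6 / (2349 × 822) = 9.6348e-06
20 log₁₀(9.6348e-06) = -100.32 dB
∠(j822 + 2200) = arctan(822/2200) = 20.49°
∠(j822) = 90.00°
∠T(j822) = − (20.49° + 90.00°) = -110.49°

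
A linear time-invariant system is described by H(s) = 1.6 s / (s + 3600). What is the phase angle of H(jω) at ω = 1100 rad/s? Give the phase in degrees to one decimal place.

∠(j1100) = 90.00°
∠(j1100 + 3600) = arctan(1100/3600) = 16.99°
∠H(j1100) = 90.00° − 16.99° = 73.01°

73.0°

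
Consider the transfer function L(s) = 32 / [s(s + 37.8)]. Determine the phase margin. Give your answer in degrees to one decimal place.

Gain crossover: |L(jω)| = 1 at ω ≈ 0.846 rad/s.
∠L(j0.846) = −90° − arctan(0.846/37.8) ≈ -91.28°
PM = 180° + (-91.28°) = 88.72°

88.7 deg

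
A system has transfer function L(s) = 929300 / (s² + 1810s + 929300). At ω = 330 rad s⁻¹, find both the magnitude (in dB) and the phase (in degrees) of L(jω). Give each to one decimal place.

|L| = -0.8 dB, ∠L = -36.1°

|(j330)² + 1810(j330) + 929300| = |8.204e+05 + j5.973e+05| = 1.015e+06
|L(j330)| = 929300 / 1.015e+06 = 0.91574
20 log₁₀(0.91574) = -0.76 dB
∠[(j330)² + 1810(j330) + 929300] = ∠[8.204e+05 + j5.973e+05] = 36.06°
∠L(j330) = −36.06° = -36.06°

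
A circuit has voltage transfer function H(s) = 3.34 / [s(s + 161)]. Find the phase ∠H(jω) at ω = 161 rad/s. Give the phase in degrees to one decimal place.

∠(j161 + 161) = arctan(161/161) = 45.00°
∠(j161) = 90.00°
∠H(j161) = − (45.00° + 90.00°) = -135.00°

-135.0 deg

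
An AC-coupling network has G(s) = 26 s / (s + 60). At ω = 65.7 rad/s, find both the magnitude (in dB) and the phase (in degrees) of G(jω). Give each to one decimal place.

|G| = 25.7 dB, ∠G = 42.4°

|j65.7| = 65.7
|j65.7 + 60| = √(65.7² + 60²) = 88.97
|G(j65.7)| = 26 × 65.7 / 88.97 = 19.199
20 log₁₀(19.199) = 25.67 dB
∠(j65.7) = 90.00°
∠(j65.7 + 60) = arctan(65.7/60) = 47.60°
∠G(j65.7) = 90.00° − 47.60° = 42.40°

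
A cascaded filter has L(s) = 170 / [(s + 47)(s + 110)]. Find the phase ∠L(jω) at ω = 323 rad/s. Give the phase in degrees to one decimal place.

-152.9°

∠(j323 + 47) = arctan(323/47) = 81.72°
∠(j323 + 110) = arctan(323/110) = 71.19°
∠L(j323) = − (81.72° + 71.19°) = -152.91°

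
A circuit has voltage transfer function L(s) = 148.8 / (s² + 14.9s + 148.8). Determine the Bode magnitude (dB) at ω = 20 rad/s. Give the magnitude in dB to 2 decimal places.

-8.36 dB

|(j20)² + 14.9(j20) + 148.8| = |-251.2 + j298| = 389.8
|L(j20)| = 148.8 / 389.8 = 0.38178
20 log₁₀(0.38178) = -8.364 dB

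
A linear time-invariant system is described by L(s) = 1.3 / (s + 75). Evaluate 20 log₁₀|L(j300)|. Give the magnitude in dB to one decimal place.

|j300 + 75| = √(300² + 75²) = 309.2
|L(j300)| = 1.3 / 309.2 = 0.004204
20 log₁₀(0.004204) = -47.53 dB

-47.5 dB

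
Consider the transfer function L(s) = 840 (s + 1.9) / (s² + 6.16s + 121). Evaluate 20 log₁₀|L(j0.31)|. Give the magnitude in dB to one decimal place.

22.5 dB

|j0.31 + 1.9| = √(0.31² + 1.9²) = 1.925
|(j0.31)² + 6.16(j0.31) + 121| = |120.9 + j1.9096| = 120.9
|L(j0.31)| = 840 × 1.925 / 120.9 = 13.373
20 log₁₀(13.373) = 22.52 dB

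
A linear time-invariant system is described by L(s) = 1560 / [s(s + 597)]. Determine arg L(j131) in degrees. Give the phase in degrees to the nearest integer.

-102 deg

∠(j131 + 597) = arctan(131/597) = 12.38°
∠(j131) = 90.00°
∠L(j131) = − (12.38° + 90.00°) = -102.38°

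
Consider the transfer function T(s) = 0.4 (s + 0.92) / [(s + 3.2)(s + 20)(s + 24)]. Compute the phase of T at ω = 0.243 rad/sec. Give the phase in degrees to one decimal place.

9.2°

∠(j0.243 + 0.92) = arctan(0.243/0.92) = 14.80°
∠(j0.243 + 3.2) = arctan(0.243/3.2) = 4.34°
∠(j0.243 + 20) = arctan(0.243/20) = 0.70°
∠(j0.243 + 24) = arctan(0.243/24) = 0.58°
∠T(j0.243) = 14.80° − (4.34° + 0.70° + 0.58°) = 9.18°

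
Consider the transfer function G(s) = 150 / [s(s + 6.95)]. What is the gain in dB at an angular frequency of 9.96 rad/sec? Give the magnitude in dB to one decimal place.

1.9 dB

|j9.96 + 6.95| = √(9.96² + 6.95²) = 12.15
|j9.96| = 9.96
|G(j9.96)| = 150 / (12.15 × 9.96) = 1.24
20 log₁₀(1.24) = 1.87 dB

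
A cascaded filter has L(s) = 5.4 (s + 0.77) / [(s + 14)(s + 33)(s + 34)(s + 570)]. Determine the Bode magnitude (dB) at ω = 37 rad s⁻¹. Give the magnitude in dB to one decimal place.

|j37 + 0.77| = √(37² + 0.77²) = 37.01
|j37 + 14| = √(37² + 14²) = 39.56
|j37 + 33| = √(37² + 33²) = 49.58
|j37 + 34| = √(37² + 34²) = 50.25
|j37 + 570| = √(37² + 570²) = 571.2
|L(j37)| = 5.4 × 37.01 / (39.56 × 49.58 × 50.25 × 571.2) = 3.55e-06
20 log₁₀(3.55e-06) = -109.00 dB

-109.0 dB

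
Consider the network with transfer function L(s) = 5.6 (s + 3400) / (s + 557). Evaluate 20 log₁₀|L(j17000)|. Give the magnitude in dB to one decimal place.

15.1 dB

|j17000 + 3400| = √(17000² + 3400²) = 1.734e+04
|j17000 + 557| = √(17000² + 557²) = 1.701e+04
|L(j17000)| = 5.6 × 1.734e+04 / 1.701e+04 = 5.7078
20 log₁₀(5.7078) = 15.13 dB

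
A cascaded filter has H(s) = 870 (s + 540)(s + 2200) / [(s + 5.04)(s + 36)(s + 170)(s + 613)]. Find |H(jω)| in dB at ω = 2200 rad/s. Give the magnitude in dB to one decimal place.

|j2200 + 540| = √(2200² + 540²) = 2265
|j2200 + 2200| = √(2200² + 2200²) = 3111
|j2200 + 5.04| = √(2200² + 5.04²) = 2200
|j2200 + 36| = √(2200² + 36²) = 2200
|j2200 + 170| = √(2200² + 170²) = 2207
|j2200 + 613| = √(2200² + 613²) = 2284
|H(j2200)| = 870 × 2265 × 3111 / (2200 × 2200 × 2207 × 2284) = 0.00025136
20 log₁₀(0.00025136) = -71.99 dB

-72.0 dB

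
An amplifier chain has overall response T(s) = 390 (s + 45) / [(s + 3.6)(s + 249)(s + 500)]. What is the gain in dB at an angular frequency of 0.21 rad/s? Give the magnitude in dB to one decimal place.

-28.2 dB

|j0.21 + 45| = √(0.21² + 45²) = 45
|j0.21 + 3.6| = √(0.21² + 3.6²) = 3.606
|j0.21 + 249| = √(0.21² + 249²) = 249
|j0.21 + 500| = √(0.21² + 500²) = 500
|T(j0.21)| = 390 × 45 / (3.606 × 249 × 500) = 0.039091
20 log₁₀(0.039091) = -28.16 dB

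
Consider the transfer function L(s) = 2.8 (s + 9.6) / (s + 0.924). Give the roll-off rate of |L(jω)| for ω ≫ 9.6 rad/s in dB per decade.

With 1 zero and 1 pole, the high-frequency asymptotic slope is 20 × (1 − 1) = 0 dB/decade.

0 dB/decade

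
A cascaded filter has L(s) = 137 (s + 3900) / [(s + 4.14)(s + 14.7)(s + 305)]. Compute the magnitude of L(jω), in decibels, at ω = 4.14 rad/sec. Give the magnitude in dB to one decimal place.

|j4.14 + 3900| = √(4.14² + 3900²) = 3900
|j4.14 + 4.14| = √(4.14² + 4.14²) = 5.855
|j4.14 + 14.7| = √(4.14² + 14.7²) = 15.27
|j4.14 + 305| = √(4.14² + 305²) = 305
|L(j4.14)| = 137 × 3900 / (5.855 × 15.27 × 305) = 19.59
20 log₁₀(19.59) = 25.84 dB

25.8 dB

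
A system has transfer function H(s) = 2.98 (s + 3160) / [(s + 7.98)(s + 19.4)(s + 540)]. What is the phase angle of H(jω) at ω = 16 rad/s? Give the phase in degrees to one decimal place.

-104.4°

∠(j16 + 3160) = arctan(16/3160) = 0.29°
∠(j16 + 7.98) = arctan(16/7.98) = 63.49°
∠(j16 + 19.4) = arctan(16/19.4) = 39.51°
∠(j16 + 540) = arctan(16/540) = 1.70°
∠H(j16) = 0.29° − (63.49° + 39.51° + 1.70°) = -104.41°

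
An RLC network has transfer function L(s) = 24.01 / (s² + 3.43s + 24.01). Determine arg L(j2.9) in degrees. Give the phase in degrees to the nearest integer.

-33°

∠[(j2.9)² + 3.43(j2.9) + 24.01] = ∠[15.6 + j9.947] = 32.52°
∠L(j2.9) = −32.52° = -32.52°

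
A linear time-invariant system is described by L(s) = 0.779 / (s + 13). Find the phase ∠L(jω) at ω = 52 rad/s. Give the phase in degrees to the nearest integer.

∠(j52 + 13) = arctan(52/13) = 75.96°
∠L(j52) = −75.96° = -75.96°

-76°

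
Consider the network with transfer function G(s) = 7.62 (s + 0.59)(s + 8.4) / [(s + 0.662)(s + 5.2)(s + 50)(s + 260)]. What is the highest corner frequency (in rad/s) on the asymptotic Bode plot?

260 rad/s

Break frequencies occur at each pole and zero magnitude: 0.59 rad/s, 0.662 rad/s, 5.2 rad/s, 8.4 rad/s, 50 rad/s, 260 rad/s.
The highest is 260 rad/s.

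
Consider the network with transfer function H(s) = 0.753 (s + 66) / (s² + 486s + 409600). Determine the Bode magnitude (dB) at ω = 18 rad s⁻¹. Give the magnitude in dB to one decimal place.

-78.0 dB

|j18 + 66| = √(18² + 66²) = 68.41
|(j18)² + 486(j18) + 409600| = |4.0928e+05 + j8748| = 4.094e+05
|H(j18)| = 0.753 × 68.41 / 4.094e+05 = 0.00012584
20 log₁₀(0.00012584) = -78.00 dB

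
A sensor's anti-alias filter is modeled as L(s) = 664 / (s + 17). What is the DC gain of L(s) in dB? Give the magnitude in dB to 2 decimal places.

L(0) = 664 / 17 = 39.059
20 log₁₀(39.059) = 31.834 dB

31.83 dB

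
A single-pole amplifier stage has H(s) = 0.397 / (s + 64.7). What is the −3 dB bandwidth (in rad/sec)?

For a single-pole low-pass, the −3 dB point is at the pole: ω = 64.7 rad/sec.

64.7 rad/sec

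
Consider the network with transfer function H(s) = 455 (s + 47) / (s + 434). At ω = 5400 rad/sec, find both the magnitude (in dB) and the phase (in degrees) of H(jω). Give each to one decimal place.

|j5400 + 47| = √(5400² + 47²) = 5400
|j5400 + 434| = √(5400² + 434²) = 5417
|H(j5400)| = 455 × 5400 / 5417 = 453.55
20 log₁₀(453.55) = 53.13 dB
∠(j5400 + 47) = arctan(5400/47) = 89.50°
∠(j5400 + 434) = arctan(5400/434) = 85.40°
∠H(j5400) = 89.50° − 85.40° = 4.10°

|H| = 53.1 dB, ∠H = 4.1°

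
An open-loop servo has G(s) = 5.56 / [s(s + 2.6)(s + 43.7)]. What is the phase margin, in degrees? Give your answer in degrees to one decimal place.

Gain crossover: |G(jω)| = 1 at ω ≈ 0.0489 rad/sec.
∠G(j0.0489) = −90° − arctan(0.0489/2.6) − arctan(0.0489/43.7) ≈ -91.14°
PM = 180° + (-91.14°) = 88.86°

88.9°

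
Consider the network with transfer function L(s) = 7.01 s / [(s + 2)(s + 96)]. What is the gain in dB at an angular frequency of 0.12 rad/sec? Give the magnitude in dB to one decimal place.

-47.2 dB

|j0.12| = 0.12
|j0.12 + 2| = √(0.12² + 2²) = 2.004
|j0.12 + 96| = √(0.12² + 96²) = 96
|L(j0.12)| = 7.01 × 0.12 / (2.004 × 96) = 0.0043734
20 log₁₀(0.0043734) = -47.18 dB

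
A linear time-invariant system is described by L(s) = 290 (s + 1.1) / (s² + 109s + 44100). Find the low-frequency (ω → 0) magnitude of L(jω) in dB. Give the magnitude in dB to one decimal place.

L(0) = 290 × 1.1 / 44100 = 0.0072336
20 log₁₀(0.0072336) = -42.81 dB

-42.8 dB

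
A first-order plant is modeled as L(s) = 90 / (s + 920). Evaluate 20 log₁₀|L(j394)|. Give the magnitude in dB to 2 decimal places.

-20.92 dB

|j394 + 920| = √(394² + 920²) = 1001
|L(j394)| = 90 / 1001 = 0.089926
20 log₁₀(0.089926) = -20.922 dB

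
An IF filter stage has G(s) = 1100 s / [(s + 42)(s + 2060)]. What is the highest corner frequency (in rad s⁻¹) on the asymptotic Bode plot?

2060 rad s⁻¹

Break frequencies occur at each pole and zero magnitude: 42 rad s⁻¹, 2060 rad s⁻¹.
The highest is 2060 rad s⁻¹.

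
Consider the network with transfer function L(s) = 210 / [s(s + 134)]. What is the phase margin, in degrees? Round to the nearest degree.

Gain crossover: |L(jω)| = 1 at ω ≈ 1.57 rad/s.
∠L(j1.57) = −90° − arctan(1.57/134) ≈ -90.67°
PM = 180° + (-90.67°) = 89.33°

89°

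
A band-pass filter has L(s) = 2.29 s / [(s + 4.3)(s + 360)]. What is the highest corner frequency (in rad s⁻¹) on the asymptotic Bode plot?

Break frequencies occur at each pole and zero magnitude: 4.3 rad s⁻¹, 360 rad s⁻¹.
The highest is 360 rad s⁻¹.

360 rad s⁻¹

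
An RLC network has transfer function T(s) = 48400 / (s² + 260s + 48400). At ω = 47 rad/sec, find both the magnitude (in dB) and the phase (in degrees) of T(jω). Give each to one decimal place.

|(j47)² + 260(j47) + 48400| = |46191 + j12220| = 4.778e+04
|T(j47)| = 48400 / 4.778e+04 = 1.013
20 log₁₀(1.013) = 0.11 dB
∠[(j47)² + 260(j47) + 48400] = ∠[46191 + j12220] = 14.82°
∠T(j47) = −14.82° = -14.82°

|T| = 0.1 dB, ∠T = -14.8°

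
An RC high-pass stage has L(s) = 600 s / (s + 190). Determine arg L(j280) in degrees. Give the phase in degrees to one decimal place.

∠(j280) = 90.00°
∠(j280 + 190) = arctan(280/190) = 55.84°
∠L(j280) = 90.00° − 55.84° = 34.16°

34.2°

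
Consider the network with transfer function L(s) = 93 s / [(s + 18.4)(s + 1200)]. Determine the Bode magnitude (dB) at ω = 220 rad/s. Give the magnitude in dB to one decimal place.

|j220| = 220
|j220 + 18.4| = √(220² + 18.4²) = 220.8
|j220 + 1200| = √(220² + 1200²) = 1220
|L(j220)| = 93 × 220 / (220.8 × 1220) = 0.075964
20 log₁₀(0.075964) = -22.39 dB

-22.4 dB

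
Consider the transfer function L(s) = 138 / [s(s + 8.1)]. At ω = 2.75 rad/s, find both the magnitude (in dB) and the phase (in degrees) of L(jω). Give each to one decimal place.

|L| = 15.4 dB, ∠L = -108.8 deg

|j2.75 + 8.1| = √(2.75² + 8.1²) = 8.554
|j2.75| = 2.75
|L(j2.75)| = 138 / (8.554 × 2.75) = 5.8664
20 log₁₀(5.8664) = 15.37 dB
∠(j2.75 + 8.1) = arctan(2.75/8.1) = 18.75°
∠(j2.75) = 90.00°
∠L(j2.75) = − (18.75° + 90.00°) = -108.75°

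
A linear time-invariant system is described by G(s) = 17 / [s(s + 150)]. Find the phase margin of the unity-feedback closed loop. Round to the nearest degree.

Gain crossover: |G(jω)| = 1 at ω ≈ 0.113 rad/sec.
∠G(j0.113) = −90° − arctan(0.113/150) ≈ -90.04°
PM = 180° + (-90.04°) = 89.96°

90°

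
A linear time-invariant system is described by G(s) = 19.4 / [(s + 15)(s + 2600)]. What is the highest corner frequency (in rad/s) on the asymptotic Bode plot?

Break frequencies occur at each pole and zero magnitude: 15 rad/s, 2600 rad/s.
The highest is 2600 rad/s.

2600 rad/s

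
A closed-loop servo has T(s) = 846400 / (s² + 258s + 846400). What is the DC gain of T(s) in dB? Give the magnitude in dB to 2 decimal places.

0.00 dB

T(0) = 846400 / 846400 = 1
20 log₁₀(1) = 0.000 dB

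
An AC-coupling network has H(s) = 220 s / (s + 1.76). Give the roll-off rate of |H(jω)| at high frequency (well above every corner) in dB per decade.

With 1 zero and 1 pole, the high-frequency asymptotic slope is 20 × (1 − 1) = 0 dB/decade.

0 dB/decade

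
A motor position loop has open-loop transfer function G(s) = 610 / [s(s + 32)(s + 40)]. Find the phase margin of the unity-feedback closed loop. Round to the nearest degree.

Gain crossover: |G(jω)| = 1 at ω ≈ 0.476 rad/s.
∠G(j0.476) = −90° − arctan(0.476/32) − arctan(0.476/40) ≈ -91.54°
PM = 180° + (-91.54°) = 88.46°

88 deg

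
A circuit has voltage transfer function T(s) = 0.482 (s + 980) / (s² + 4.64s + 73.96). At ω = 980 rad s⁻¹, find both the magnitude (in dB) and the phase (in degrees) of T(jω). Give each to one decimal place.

|T| = -63.2 dB, ∠T = -134.7°

|j980 + 980| = √(980² + 980²) = 1386
|(j980)² + 4.64(j980) + 73.96| = |-9.6033e+05 + j4547.2| = 9.603e+05
|T(j980)| = 0.482 × 1386 / 9.603e+05 = 0.00069561
20 log₁₀(0.00069561) = -63.15 dB
∠(j980 + 980) = arctan(980/980) = 45.00°
∠[(j980)² + 4.64(j980) + 73.96] = ∠[-9.6033e+05 + j4547.2] = 179.73°
∠T(j980) = 45.00° − 179.73° = -134.73°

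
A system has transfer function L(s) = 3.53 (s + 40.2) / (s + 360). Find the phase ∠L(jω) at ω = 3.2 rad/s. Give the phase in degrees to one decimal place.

4.0 deg

∠(j3.2 + 40.2) = arctan(3.2/40.2) = 4.55°
∠(j3.2 + 360) = arctan(3.2/360) = 0.51°
∠L(j3.2) = 4.55° − 0.51° = 4.04°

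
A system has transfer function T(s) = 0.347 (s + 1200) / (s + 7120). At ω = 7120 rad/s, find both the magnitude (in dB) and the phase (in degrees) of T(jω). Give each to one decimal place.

|j7120 + 1200| = √(7120² + 1200²) = 7220
|j7120 + 7120| = √(7120² + 7120²) = 1.007e+04
|T(j7120)| = 0.347 × 7220 / 1.007e+04 = 0.24883
20 log₁₀(0.24883) = -12.08 dB
∠(j7120 + 1200) = arctan(7120/1200) = 80.43°
∠(j7120 + 7120) = arctan(7120/7120) = 45.00°
∠T(j7120) = 80.43° − 45.00° = 35.43°

|T| = -12.1 dB, ∠T = 35.4 deg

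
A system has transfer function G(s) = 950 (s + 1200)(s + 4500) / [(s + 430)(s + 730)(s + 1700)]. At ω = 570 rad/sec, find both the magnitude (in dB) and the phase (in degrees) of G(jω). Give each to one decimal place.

|G| = 13.7 dB, ∠G = -76.9 deg

|j570 + 1200| = √(570² + 1200²) = 1328
|j570 + 4500| = √(570² + 4500²) = 4536
|j570 + 430| = √(570² + 430²) = 714
|j570 + 730| = √(570² + 730²) = 926.2
|j570 + 1700| = √(570² + 1700²) = 1793
|G(j570)| = 950 × 1328 × 4536 / (714 × 926.2 × 1793) = 4.8281
20 log₁₀(4.8281) = 13.68 dB
∠(j570 + 1200) = arctan(570/1200) = 25.41°
∠(j570 + 4500) = arctan(570/4500) = 7.22°
∠(j570 + 430) = arctan(570/430) = 52.97°
∠(j570 + 730) = arctan(570/730) = 37.98°
∠(j570 + 1700) = arctan(570/1700) = 18.54°
∠G(j570) = 25.41° + 7.22° − (52.97° + 37.98° + 18.54°) = -76.86°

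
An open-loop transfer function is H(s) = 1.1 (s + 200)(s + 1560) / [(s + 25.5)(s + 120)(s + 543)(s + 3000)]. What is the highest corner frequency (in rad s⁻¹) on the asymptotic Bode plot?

3000 rad s⁻¹

Break frequencies occur at each pole and zero magnitude: 25.5 rad s⁻¹, 120 rad s⁻¹, 200 rad s⁻¹, 543 rad s⁻¹, 1560 rad s⁻¹, 3000 rad s⁻¹.
The highest is 3000 rad s⁻¹.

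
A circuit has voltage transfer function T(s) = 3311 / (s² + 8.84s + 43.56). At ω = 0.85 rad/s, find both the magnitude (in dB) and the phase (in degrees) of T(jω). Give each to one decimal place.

|(j0.85)² + 8.84(j0.85) + 43.56| = |42.838 + j7.514| = 43.49
|T(j0.85)| = 3311 / 43.49 = 76.13
20 log₁₀(76.13) = 37.63 dB
∠[(j0.85)² + 8.84(j0.85) + 43.56] = ∠[42.838 + j7.514] = 9.95°
∠T(j0.85) = −9.95° = -9.95°

|T| = 37.6 dB, ∠T = -9.9°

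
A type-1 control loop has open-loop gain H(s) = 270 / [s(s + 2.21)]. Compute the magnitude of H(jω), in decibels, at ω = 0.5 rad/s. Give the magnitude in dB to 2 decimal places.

|j0.5 + 2.21| = √(0.5² + 2.21²) = 2.266
|j0.5| = 0.5
|H(j0.5)| = 270 / (2.266 × 0.5) = 238.32
20 log₁₀(238.32) = 47.543 dB

47.54 dB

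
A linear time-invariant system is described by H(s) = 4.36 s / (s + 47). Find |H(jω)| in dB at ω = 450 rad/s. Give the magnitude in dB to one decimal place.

|j450| = 450
|j450 + 47| = √(450² + 47²) = 452.4
|H(j450)| = 4.36 × 450 / 452.4 = 4.3364
20 log₁₀(4.3364) = 12.74 dB

12.7 dB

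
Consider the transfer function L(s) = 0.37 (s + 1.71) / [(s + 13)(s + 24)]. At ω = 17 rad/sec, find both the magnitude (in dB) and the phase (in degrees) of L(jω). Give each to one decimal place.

|L| = -40.0 dB, ∠L = -3.6°

|j17 + 1.71| = √(17² + 1.71²) = 17.09
|j17 + 13| = √(17² + 13²) = 21.4
|j17 + 24| = √(17² + 24²) = 29.41
|L(j17)| = 0.37 × 17.09 / (21.4 × 29.41) = 0.010044
20 log₁₀(0.010044) = -39.96 dB
∠(j17 + 1.71) = arctan(17/1.71) = 84.26°
∠(j17 + 13) = arctan(17/13) = 52.59°
∠(j17 + 24) = arctan(17/24) = 35.31°
∠L(j17) = 84.26° − (52.59° + 35.31°) = -3.65°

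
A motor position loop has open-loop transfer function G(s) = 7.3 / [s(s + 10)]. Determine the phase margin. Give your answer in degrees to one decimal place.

Gain crossover: |G(jω)| = 1 at ω ≈ 0.728 rad s⁻¹.
∠G(j0.728) = −90° − arctan(0.728/10) ≈ -94.16°
PM = 180° + (-94.16°) = 85.84°

85.8°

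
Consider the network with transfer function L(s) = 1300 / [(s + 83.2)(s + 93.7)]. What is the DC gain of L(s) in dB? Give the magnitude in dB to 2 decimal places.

-15.56 dB

L(0) = 1300 / (83.2 × 93.7) = 0.16676
20 log₁₀(0.16676) = -15.558 dB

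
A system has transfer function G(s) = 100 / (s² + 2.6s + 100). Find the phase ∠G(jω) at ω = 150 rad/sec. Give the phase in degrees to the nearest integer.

∠[(j150)² + 2.6(j150) + 100] = ∠[-22400 + j390] = 179.00°
∠G(j150) = −179.00° = -179.00°

-179°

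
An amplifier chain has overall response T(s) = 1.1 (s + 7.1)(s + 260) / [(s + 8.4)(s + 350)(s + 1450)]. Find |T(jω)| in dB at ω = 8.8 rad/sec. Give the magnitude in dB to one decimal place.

-65.6 dB

|j8.8 + 7.1| = √(8.8² + 7.1²) = 11.31
|j8.8 + 260| = √(8.8² + 260²) = 260.1
|j8.8 + 8.4| = √(8.8² + 8.4²) = 12.17
|j8.8 + 350| = √(8.8² + 350²) = 350.1
|j8.8 + 1450| = √(8.8² + 1450²) = 1450
|T(j8.8)| = 1.1 × 11.31 × 260.1 / (12.17 × 350.1 × 1450) = 0.00052391
20 log₁₀(0.00052391) = -65.61 dB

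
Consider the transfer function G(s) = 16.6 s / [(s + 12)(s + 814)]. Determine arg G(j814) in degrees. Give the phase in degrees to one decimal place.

-44.2 deg

∠(j814) = 90.00°
∠(j814 + 12) = arctan(814/12) = 89.16°
∠(j814 + 814) = arctan(814/814) = 45.00°
∠G(j814) = 90.00° − (89.16° + 45.00°) = -44.16°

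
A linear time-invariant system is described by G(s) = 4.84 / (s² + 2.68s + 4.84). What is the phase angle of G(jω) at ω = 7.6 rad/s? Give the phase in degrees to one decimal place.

∠[(j7.6)² + 2.68(j7.6) + 4.84] = ∠[-52.92 + j20.368] = 158.95°
∠G(j7.6) = −158.95° = -158.95°

-158.9°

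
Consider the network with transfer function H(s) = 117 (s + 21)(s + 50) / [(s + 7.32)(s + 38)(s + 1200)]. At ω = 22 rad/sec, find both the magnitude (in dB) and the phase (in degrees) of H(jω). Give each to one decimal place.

|j22 + 21| = √(22² + 21²) = 30.41
|j22 + 50| = √(22² + 50²) = 54.63
|j22 + 7.32| = √(22² + 7.32²) = 23.19
|j22 + 38| = √(22² + 38²) = 43.91
|j22 + 1200| = √(22² + 1200²) = 1200
|H(j22)| = 117 × 30.41 × 54.63 / (23.19 × 43.91 × 1200) = 0.15908
20 log₁₀(0.15908) = -15.97 dB
∠(j22 + 21) = arctan(22/21) = 46.33°
∠(j22 + 50) = arctan(22/50) = 23.75°
∠(j22 + 7.32) = arctan(22/7.32) = 71.60°
∠(j22 + 38) = arctan(22/38) = 30.07°
∠(j22 + 1200) = arctan(22/1200) = 1.05°
∠H(j22) = 46.33° + 23.75° − (71.60° + 30.07° + 1.05°) = -32.63°

|H| = -16.0 dB, ∠H = -32.6 deg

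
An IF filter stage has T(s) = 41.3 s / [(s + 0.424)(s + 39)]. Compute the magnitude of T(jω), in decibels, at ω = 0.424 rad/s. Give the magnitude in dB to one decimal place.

|j0.424| = 0.424
|j0.424 + 0.424| = √(0.424² + 0.424²) = 0.5996
|j0.424 + 39| = √(0.424² + 39²) = 39
|T(j0.424)| = 41.3 × 0.424 / (0.5996 × 39) = 0.74876
20 log₁₀(0.74876) = -2.51 dB

-2.5 dB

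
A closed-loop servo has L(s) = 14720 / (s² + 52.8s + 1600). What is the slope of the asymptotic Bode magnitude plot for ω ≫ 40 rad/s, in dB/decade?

With 0 zeros and 2 poles, the high-frequency asymptotic slope is 20 × (0 − 2) = -40 dB/decade.

-40 dB/decade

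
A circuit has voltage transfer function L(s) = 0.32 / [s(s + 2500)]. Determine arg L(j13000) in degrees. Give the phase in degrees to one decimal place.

∠(j13000 + 2500) = arctan(13000/2500) = 79.11°
∠(j13000) = 90.00°
∠L(j13000) = − (79.11° + 90.00°) = -169.11°

-169.1°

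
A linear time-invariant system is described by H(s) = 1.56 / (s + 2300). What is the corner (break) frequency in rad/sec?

The single real pole at s = −2300 gives a corner at ω = 2300 rad/sec.

2300 rad/sec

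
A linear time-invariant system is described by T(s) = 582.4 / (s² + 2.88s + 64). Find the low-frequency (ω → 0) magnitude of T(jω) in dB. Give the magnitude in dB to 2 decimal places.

T(0) = 582.4 / 64 = 9.1
20 log₁₀(9.1) = 19.181 dB

19.18 dB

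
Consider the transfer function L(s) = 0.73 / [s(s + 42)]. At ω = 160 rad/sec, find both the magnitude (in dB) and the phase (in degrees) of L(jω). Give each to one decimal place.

|j160 + 42| = √(160² + 42²) = 165.4
|j160| = 160
|L(j160)| = 0.73 / (165.4 × 160) = 2.7581e-05
20 log₁₀(2.7581e-05) = -91.19 dB
∠(j160 + 42) = arctan(160/42) = 75.29°
∠(j160) = 90.00°
∠L(j160) = − (75.29° + 90.00°) = -165.29°

|L| = -91.2 dB, ∠L = -165.3°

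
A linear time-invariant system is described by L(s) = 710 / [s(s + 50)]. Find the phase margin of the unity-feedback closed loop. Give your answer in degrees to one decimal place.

Gain crossover: |L(jω)| = 1 at ω ≈ 13.7 rad/s.
∠L(j13.7) = −90° − arctan(13.7/50) ≈ -105.32°
PM = 180° + (-105.32°) = 74.68°

74.7°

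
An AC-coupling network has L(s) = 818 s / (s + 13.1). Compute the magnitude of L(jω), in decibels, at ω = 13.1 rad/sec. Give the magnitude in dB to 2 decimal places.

|j13.1| = 13.1
|j13.1 + 13.1| = √(13.1² + 13.1²) = 18.53
|L(j13.1)| = 818 × 13.1 / 18.53 = 578.41
20 log₁₀(578.41) = 55.245 dB

55.24 dB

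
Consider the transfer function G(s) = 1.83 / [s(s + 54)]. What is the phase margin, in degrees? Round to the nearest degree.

90 deg

Gain crossover: |G(jω)| = 1 at ω ≈ 0.0339 rad s⁻¹.
∠G(j0.0339) = −90° − arctan(0.0339/54) ≈ -90.04°
PM = 180° + (-90.04°) = 89.96°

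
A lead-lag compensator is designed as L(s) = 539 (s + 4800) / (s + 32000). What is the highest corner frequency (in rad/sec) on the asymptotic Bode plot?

Break frequencies occur at each pole and zero magnitude: 4800 rad/sec, 32000 rad/sec.
The highest is 32000 rad/sec.

32000 rad/sec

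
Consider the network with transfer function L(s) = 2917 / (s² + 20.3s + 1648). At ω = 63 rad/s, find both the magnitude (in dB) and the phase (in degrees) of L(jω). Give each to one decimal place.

|(j63)² + 20.3(j63) + 1648| = |-2321 + j1278.9| = 2650
|L(j63)| = 2917 / 2650 = 1.1007
20 log₁₀(1.1007) = 0.83 dB
∠[(j63)² + 20.3(j63) + 1648] = ∠[-2321 + j1278.9] = 151.14°
∠L(j63) = −151.14° = -151.14°

|L| = 0.8 dB, ∠L = -151.1 deg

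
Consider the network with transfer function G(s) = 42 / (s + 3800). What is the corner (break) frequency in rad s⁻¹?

The single real pole at s = −3800 gives a corner at ω = 3800 rad s⁻¹.

3800 rad s⁻¹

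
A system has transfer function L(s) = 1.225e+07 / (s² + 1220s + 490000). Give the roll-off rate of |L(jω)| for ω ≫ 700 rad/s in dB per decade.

With 0 zeros and 2 poles, the high-frequency asymptotic slope is 20 × (0 − 2) = -40 dB/decade.

-40 dB/decade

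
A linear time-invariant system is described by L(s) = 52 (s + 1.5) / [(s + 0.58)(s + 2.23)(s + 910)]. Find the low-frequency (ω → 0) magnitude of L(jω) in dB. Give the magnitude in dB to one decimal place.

-23.6 dB

L(0) = 52 × 1.5 / (0.58 × 2.23 × 910) = 0.066271
20 log₁₀(0.066271) = -23.57 dB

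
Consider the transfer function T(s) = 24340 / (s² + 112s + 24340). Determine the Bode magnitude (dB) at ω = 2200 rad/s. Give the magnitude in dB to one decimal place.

-45.9 dB

|(j2200)² + 112(j2200) + 24340| = |-4.8157e+06 + j2.464e+05| = 4.822e+06
|T(j2200)| = 24340 / 4.822e+06 = 0.0050477
20 log₁₀(0.0050477) = -45.94 dB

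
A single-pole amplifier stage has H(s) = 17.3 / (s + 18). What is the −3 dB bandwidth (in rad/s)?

18 rad/s

For a single-pole low-pass, the −3 dB point is at the pole: ω = 18 rad/s.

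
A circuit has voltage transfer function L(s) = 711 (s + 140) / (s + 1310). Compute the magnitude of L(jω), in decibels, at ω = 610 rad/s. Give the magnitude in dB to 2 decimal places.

|j610 + 140| = √(610² + 140²) = 625.9
|j610 + 1310| = √(610² + 1310²) = 1445
|L(j610)| = 711 × 625.9 / 1445 = 307.94
20 log₁₀(307.94) = 49.769 dB

49.77 dB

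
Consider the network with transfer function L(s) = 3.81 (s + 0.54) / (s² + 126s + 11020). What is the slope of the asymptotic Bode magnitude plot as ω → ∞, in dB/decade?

With 1 zero and 2 poles, the high-frequency asymptotic slope is 20 × (1 − 2) = -20 dB/decade.

-20 dB/decade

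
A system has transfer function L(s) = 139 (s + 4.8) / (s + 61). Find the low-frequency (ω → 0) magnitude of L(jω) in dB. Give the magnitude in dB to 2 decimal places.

20.78 dB

L(0) = 139 × 4.8 / 61 = 10.938
20 log₁₀(10.938) = 20.779 dB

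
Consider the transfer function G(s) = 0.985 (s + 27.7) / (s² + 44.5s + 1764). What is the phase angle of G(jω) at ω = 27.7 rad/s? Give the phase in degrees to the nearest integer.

∠(j27.7 + 27.7) = arctan(27.7/27.7) = 45.00°
∠[(j27.7)² + 44.5(j27.7) + 1764] = ∠[996.71 + j1232.6] = 51.04°
∠G(j27.7) = 45.00° − 51.04° = -6.04°

-6 deg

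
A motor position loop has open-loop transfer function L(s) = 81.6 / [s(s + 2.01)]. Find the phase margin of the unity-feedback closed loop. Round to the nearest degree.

13°

Gain crossover: |L(jω)| = 1 at ω ≈ 8.92 rad s⁻¹.
∠L(j8.92) = −90° − arctan(8.92/2.01) ≈ -167.30°
PM = 180° + (-167.30°) = 12.70°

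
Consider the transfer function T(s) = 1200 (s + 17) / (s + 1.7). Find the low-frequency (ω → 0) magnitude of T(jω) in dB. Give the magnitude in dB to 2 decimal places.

T(0) = 1200 × 17 / 1.7 = 12000
20 log₁₀(12000) = 81.584 dB

81.58 dB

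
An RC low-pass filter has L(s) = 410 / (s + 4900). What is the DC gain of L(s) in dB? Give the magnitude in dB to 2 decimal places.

-21.55 dB

L(0) = 410 / 4900 = 0.083673
20 log₁₀(0.083673) = -21.548 dB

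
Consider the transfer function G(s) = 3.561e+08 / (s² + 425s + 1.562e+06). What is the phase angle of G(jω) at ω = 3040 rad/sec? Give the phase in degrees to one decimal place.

-170.5°

∠[(j3040)² + 425(j3040) + 1.562e+06] = ∠[-7.6796e+06 + j1.292e+06] = 170.45°
∠G(j3040) = −170.45° = -170.45°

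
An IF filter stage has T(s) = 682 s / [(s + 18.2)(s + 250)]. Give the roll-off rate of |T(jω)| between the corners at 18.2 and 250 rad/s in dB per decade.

0 dB/decade

In this band the factors already past their corner are: 1 differentiator zero, pole at 18.2; net slope = 0 dB/decade.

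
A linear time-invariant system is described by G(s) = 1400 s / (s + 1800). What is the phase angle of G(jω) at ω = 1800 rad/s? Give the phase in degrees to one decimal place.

45.0°

∠(j1800) = 90.00°
∠(j1800 + 1800) = arctan(1800/1800) = 45.00°
∠G(j1800) = 90.00° − 45.00° = 45.00°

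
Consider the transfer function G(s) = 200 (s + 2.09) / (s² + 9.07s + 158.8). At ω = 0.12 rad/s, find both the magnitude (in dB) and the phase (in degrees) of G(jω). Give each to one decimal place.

|G| = 8.4 dB, ∠G = 2.9°

|j0.12 + 2.09| = √(0.12² + 2.09²) = 2.093
|(j0.12)² + 9.07(j0.12) + 158.8| = |158.79 + j1.0884| = 158.8
|G(j0.12)| = 200 × 2.093 / 158.8 = 2.6368
20 log₁₀(2.6368) = 8.42 dB
∠(j0.12 + 2.09) = arctan(0.12/2.09) = 3.29°
∠[(j0.12)² + 9.07(j0.12) + 158.8] = ∠[158.79 + j1.0884] = 0.39°
∠G(j0.12) = 3.29° − 0.39° = 2.89°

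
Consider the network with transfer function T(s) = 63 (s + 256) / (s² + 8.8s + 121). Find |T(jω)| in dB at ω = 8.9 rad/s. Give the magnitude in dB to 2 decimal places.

45.19 dB

|j8.9 + 256| = √(8.9² + 256²) = 256.2
|(j8.9)² + 8.8(j8.9) + 121| = |41.79 + j78.32| = 88.77
|T(j8.9)| = 63 × 256.2 / 88.77 = 181.79
20 log₁₀(181.79) = 45.191 dB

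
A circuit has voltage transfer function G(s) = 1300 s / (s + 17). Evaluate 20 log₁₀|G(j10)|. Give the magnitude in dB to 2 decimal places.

56.38 dB

|j10| = 10
|j10 + 17| = √(10² + 17²) = 19.72
|G(j10)| = 1300 × 10 / 19.72 = 659.13
20 log₁₀(659.13) = 56.379 dB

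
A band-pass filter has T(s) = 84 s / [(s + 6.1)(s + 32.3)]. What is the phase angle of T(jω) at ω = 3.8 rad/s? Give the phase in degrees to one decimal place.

∠(j3.8) = 90.00°
∠(j3.8 + 6.1) = arctan(3.8/6.1) = 31.92°
∠(j3.8 + 32.3) = arctan(3.8/32.3) = 6.71°
∠T(j3.8) = 90.00° − (31.92° + 6.71°) = 51.37°

51.4°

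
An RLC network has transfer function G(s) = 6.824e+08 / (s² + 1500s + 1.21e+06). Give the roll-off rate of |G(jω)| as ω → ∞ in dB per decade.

With 0 zeros and 2 poles, the high-frequency asymptotic slope is 20 × (0 − 2) = -40 dB/decade.

-40 dB/decade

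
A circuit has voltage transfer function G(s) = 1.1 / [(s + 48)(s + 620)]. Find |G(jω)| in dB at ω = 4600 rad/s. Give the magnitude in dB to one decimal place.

-145.8 dB

|j4600 + 48| = √(4600² + 48²) = 4600
|j4600 + 620| = √(4600² + 620²) = 4642
|G(j4600)| = 1.1 / (4600 × 4642) = 5.1516e-08
20 log₁₀(5.1516e-08) = -145.76 dB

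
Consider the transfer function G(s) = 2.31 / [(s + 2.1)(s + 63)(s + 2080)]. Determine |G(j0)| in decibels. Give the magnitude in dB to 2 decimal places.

G(0) = 2.31 / (2.1 × 63 × 2080) = 8.3944e-06
20 log₁₀(8.3944e-06) = -101.520 dB

-101.52 dB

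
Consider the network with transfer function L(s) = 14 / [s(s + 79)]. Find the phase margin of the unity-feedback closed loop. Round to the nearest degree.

90°

Gain crossover: |L(jω)| = 1 at ω ≈ 0.177 rad/s.
∠L(j0.177) = −90° − arctan(0.177/79) ≈ -90.13°
PM = 180° + (-90.13°) = 89.87°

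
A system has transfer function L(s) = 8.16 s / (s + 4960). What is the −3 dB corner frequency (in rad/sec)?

4960 rad/sec

For a single-pole high-pass, the −3 dB point is at the pole: ω = 4960 rad/sec.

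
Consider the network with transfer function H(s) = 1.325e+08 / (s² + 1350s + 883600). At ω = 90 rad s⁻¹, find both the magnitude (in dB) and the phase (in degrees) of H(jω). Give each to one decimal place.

|(j90)² + 1350(j90) + 883600| = |8.755e+05 + j1.215e+05| = 8.839e+05
|H(j90)| = 1.325e+08 / 8.839e+05 = 149.91
20 log₁₀(149.91) = 43.52 dB
∠[(j90)² + 1350(j90) + 883600] = ∠[8.755e+05 + j1.215e+05] = 7.90°
∠H(j90) = −7.90° = -7.90°

|H| = 43.5 dB, ∠H = -7.9 deg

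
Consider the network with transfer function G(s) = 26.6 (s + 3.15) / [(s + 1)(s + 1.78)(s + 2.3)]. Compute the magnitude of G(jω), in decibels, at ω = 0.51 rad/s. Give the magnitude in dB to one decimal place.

|j0.51 + 3.15| = √(0.51² + 3.15²) = 3.191
|j0.51 + 1| = √(0.51² + 1²) = 1.123
|j0.51 + 1.78| = √(0.51² + 1.78²) = 1.852
|j0.51 + 2.3| = √(0.51² + 2.3²) = 2.356
|G(j0.51)| = 26.6 × 3.191 / (1.123 × 1.852 × 2.356) = 17.334
20 log₁₀(17.334) = 24.78 dB

24.8 dB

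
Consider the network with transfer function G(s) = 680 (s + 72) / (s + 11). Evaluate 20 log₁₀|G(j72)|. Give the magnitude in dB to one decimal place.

59.6 dB

|j72 + 72| = √(72² + 72²) = 101.8
|j72 + 11| = √(72² + 11²) = 72.84
|G(j72)| = 680 × 101.8 / 72.84 = 950.63
20 log₁₀(950.63) = 59.56 dB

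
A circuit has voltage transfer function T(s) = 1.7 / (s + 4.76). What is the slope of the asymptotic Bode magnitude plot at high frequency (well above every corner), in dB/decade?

-20 dB/decade

With 0 zeros and 1 pole, the high-frequency asymptotic slope is 20 × (0 − 1) = -20 dB/decade.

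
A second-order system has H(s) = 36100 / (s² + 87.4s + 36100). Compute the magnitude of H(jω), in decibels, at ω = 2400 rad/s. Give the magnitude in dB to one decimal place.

-44.0 dB

|(j2400)² + 87.4(j2400) + 36100| = |-5.7239e+06 + j2.0976e+05| = 5.728e+06
|H(j2400)| = 36100 / 5.728e+06 = 0.0063027
20 log₁₀(0.0063027) = -44.01 dB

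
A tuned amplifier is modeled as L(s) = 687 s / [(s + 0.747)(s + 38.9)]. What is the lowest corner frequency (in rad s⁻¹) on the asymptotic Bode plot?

0.747 rad s⁻¹

Break frequencies occur at each pole and zero magnitude: 0.747 rad s⁻¹, 38.9 rad s⁻¹.
The lowest is 0.747 rad s⁻¹.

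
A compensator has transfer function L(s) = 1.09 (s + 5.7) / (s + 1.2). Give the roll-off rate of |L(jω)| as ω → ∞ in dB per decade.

0 dB/decade

With 1 zero and 1 pole, the high-frequency asymptotic slope is 20 × (1 − 1) = 0 dB/decade.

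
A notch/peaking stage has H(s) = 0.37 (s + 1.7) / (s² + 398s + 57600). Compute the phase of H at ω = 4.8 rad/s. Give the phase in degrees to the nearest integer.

69°

∠(j4.8 + 1.7) = arctan(4.8/1.7) = 70.50°
∠[(j4.8)² + 398(j4.8) + 57600] = ∠[57577 + j1910.4] = 1.90°
∠H(j4.8) = 70.50° − 1.90° = 68.60°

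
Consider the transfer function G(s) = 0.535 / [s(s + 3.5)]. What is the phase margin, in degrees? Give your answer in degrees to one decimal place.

Gain crossover: |G(jω)| = 1 at ω ≈ 0.153 rad/s.
∠G(j0.153) = −90° − arctan(0.153/3.5) ≈ -92.50°
PM = 180° + (-92.50°) = 87.50°

87.5°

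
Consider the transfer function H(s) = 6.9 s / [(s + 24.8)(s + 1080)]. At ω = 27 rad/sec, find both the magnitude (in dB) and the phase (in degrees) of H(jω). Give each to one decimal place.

|H| = -46.6 dB, ∠H = 41.1°

|j27| = 27
|j27 + 24.8| = √(27² + 24.8²) = 36.66
|j27 + 1080| = √(27² + 1080²) = 1080
|H(j27)| = 6.9 × 27 / (36.66 × 1080) = 0.0047038
20 log₁₀(0.0047038) = -46.55 dB
∠(j27) = 90.00°
∠(j27 + 24.8) = arctan(27/24.8) = 47.43°
∠(j27 + 1080) = arctan(27/1080) = 1.43°
∠H(j27) = 90.00° − (47.43° + 1.43°) = 41.14°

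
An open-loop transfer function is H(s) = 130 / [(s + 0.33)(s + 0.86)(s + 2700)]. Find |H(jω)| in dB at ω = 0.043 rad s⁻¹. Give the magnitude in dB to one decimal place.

-15.5 dB

|j0.043 + 0.33| = √(0.043² + 0.33²) = 0.3328
|j0.043 + 0.86| = √(0.043² + 0.86²) = 0.8611
|j0.043 + 2700| = √(0.043² + 2700²) = 2700
|H(j0.043)| = 130 / (0.3328 × 0.8611 × 2700) = 0.16802
20 log₁₀(0.16802) = -15.49 dB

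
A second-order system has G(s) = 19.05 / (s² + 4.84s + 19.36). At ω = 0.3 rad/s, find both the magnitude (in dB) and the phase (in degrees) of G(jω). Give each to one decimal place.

|G| = -0.1 dB, ∠G = -4.3°

|(j0.3)² + 4.84(j0.3) + 19.36| = |19.27 + j1.452| = 19.32
|G(j0.3)| = 19.05 / 19.32 = 0.98579
20 log₁₀(0.98579) = -0.12 dB
∠[(j0.3)² + 4.84(j0.3) + 19.36] = ∠[19.27 + j1.452] = 4.31°
∠G(j0.3) = −4.31° = -4.31°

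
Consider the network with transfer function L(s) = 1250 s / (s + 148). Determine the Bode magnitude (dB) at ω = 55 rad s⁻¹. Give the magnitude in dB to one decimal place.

|j55| = 55
|j55 + 148| = √(55² + 148²) = 157.9
|L(j55)| = 1250 × 55 / 157.9 = 435.43
20 log₁₀(435.43) = 52.78 dB

52.8 dB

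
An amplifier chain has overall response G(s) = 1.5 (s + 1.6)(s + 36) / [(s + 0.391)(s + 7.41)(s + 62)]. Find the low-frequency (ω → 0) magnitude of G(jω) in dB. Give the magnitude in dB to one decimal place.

G(0) = 1.5 × 1.6 × 36 / (0.391 × 7.41 × 62) = 0.48098
20 log₁₀(0.48098) = -6.36 dB

-6.4 dB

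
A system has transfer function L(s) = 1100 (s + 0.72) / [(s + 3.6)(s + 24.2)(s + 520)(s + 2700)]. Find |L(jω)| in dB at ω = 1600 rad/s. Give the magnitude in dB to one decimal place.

-137.7 dB

|j1600 + 0.72| = √(1600² + 0.72²) = 1600
|j1600 + 3.6| = √(1600² + 3.6²) = 1600
|j1600 + 24.2| = √(1600² + 24.2²) = 1600
|j1600 + 520| = √(1600² + 520²) = 1682
|j1600 + 2700| = √(1600² + 2700²) = 3138
|L(j1600)| = 1100 × 1600 / (1600 × 1600 × 1682 × 3138) = 1.3019e-07
20 log₁₀(1.3019e-07) = -137.71 dB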